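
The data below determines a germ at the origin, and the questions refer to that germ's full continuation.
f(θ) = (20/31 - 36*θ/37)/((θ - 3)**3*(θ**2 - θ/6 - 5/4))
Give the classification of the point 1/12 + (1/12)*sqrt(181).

The point is a pole of order 1.

The denominator factor θ**2 - θ/6 - 5/4 vanishes at 1/12 + (1/12)*sqrt(181) and appears to the power 1; the numerator there equals 647/1147 - (3/37)*sqrt(181), nonzero, and no other factor vanishes.
Hence a pole whose order is the multiplicity, 1.


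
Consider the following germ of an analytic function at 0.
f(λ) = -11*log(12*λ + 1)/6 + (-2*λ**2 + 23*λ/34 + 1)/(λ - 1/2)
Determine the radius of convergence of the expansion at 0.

Denominator factor (λ - 1/2): pole of order 1 at 1/2, modulus 1/2.
Branch term (-11/6)*log(1 - λ/(-1/12)): its argument vanishes at λ = -1/12, a logarithmic branch point, modulus 1/12.
The radius of convergence is the smallest modulus among the singular points: 1/12.

The radius of convergence is 1/12.


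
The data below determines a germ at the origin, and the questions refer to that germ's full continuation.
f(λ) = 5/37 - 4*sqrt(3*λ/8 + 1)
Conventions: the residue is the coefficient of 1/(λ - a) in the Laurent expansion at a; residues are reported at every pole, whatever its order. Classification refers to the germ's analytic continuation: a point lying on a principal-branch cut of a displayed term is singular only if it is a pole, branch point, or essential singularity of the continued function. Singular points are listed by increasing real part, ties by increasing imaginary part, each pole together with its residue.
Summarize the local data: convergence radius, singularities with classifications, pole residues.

Radius of convergence at 0: 8/3.
At -8/3: an algebraic (square-root) branch point.

Branch term (-4)*sqrt(1 - λ/(-8/3)): its argument vanishes at λ = -8/3, a square-root branch point, modulus 8/3.
The radius of convergence is the smallest modulus among the singular points: 8/3.


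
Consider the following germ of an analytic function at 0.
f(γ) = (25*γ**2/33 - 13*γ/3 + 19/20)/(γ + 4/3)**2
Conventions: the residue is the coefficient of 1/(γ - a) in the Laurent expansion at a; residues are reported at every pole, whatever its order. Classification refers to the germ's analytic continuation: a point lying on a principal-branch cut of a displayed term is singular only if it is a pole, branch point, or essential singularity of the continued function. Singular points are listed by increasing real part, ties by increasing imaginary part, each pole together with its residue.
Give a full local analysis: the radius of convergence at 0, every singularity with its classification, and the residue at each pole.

Radius of convergence at 0: 4/3.
At -4/3: a pole of order 2; residue -629/99.

Denominator factor (γ + 4/3)^2: pole of order 2 at -4/3, modulus 4/3.
The radius of convergence is the smallest modulus among the singular points: 4/3.
At the order-2 pole -4/3 set g(γ) = (γ - (-4/3))^2*f(γ) = 25*γ**2/33 - 13*γ/3 + 19/20.
Order-2 pole: residue = g'(a); g'(-4/3) = -629/99, so the residue is -629/99.


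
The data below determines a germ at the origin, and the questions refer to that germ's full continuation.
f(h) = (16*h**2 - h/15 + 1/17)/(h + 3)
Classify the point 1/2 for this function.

Denominator factors: h + 3 = 7/2 at h = 1/2 — none vanishes.
So the germ continues analytically to 1/2.

The point is a regular point.


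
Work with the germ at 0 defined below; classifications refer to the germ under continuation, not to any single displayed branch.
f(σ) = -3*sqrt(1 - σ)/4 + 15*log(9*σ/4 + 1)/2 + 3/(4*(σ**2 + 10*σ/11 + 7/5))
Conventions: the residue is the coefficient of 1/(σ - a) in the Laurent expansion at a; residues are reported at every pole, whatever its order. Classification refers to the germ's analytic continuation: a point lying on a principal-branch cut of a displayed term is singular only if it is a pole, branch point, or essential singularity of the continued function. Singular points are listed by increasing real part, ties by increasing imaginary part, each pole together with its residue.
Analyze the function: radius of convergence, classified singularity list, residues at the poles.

Radius of convergence at 0: 4/9.
At (-5/11) - ((19/55)*sqrt(10))*i: a pole of order 1; residue ((33/304)*sqrt(10))*i.
At (-5/11) + ((19/55)*sqrt(10))*i: a pole of order 1; residue -((33/304)*sqrt(10))*i.
At -4/9: a logarithmic branch point.
At 1: an algebraic (square-root) branch point.

Denominator factor (σ**2 + 10*σ/11 + 7/5): discriminant -2888/605, complex-conjugate roots (-5/11) + ((19/55)*sqrt(10))*i and (-5/11) - ((19/55)*sqrt(10))*i; poles of order 1, moduli (1/5)*sqrt(35) and (1/5)*sqrt(35).
Branch term (-3/4)*sqrt(1 - σ/(1)): its argument vanishes at σ = 1, a square-root branch point, modulus 1.
Branch term (15/2)*log(1 - σ/(-4/9)): its argument vanishes at σ = -4/9, a logarithmic branch point, modulus 4/9.
The radius of convergence is the smallest modulus among the singular points: 4/9.
The branch terms are analytic at (-5/11) - ((19/55)*sqrt(10))*i and contribute nothing to the residue; only the rational part matters.
The factor σ**2 + 10*σ/11 + 7/5 splits as (σ - a)(σ - a') with a = (-5/11) - ((19/55)*sqrt(10))*i, a' = (-5/11) + ((19/55)*sqrt(10))*i. At the order-1 pole a set g(σ) = (σ - a)*(rational part) = [3/4] / (σ - a').
Simple pole: residue = g(a) at a = (-5/11) - ((19/55)*sqrt(10))*i, which is ((33/304)*sqrt(10))*i.
The branch terms are analytic at (-5/11) + ((19/55)*sqrt(10))*i and contribute nothing to the residue; only the rational part matters.
The factor σ**2 + 10*σ/11 + 7/5 splits as (σ - a)(σ - a') with a = (-5/11) + ((19/55)*sqrt(10))*i, a' = (-5/11) - ((19/55)*sqrt(10))*i. At the order-1 pole a set g(σ) = (σ - a)*(rational part) = [3/4] / (σ - a').
Simple pole: residue = g(a) at a = (-5/11) + ((19/55)*sqrt(10))*i, which is -((33/304)*sqrt(10))*i.
List the singular points by increasing real part (a conjugate pair: the negative imaginary part first).


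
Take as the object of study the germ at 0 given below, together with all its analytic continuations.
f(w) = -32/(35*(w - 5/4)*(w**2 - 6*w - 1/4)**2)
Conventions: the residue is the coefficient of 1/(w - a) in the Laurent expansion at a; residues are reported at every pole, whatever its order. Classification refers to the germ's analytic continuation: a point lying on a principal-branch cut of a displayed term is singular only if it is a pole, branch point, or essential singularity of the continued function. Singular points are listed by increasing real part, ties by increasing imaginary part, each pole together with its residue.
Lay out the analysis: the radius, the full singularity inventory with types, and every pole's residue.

Radius of convergence at 0: -3 + (1/2)*sqrt(37).
At 3 - (1/2)*sqrt(37): a pole of order 2; residue 4096/343035 + (20224/13417569)*sqrt(37).
At 5/4: a pole of order 1; residue -8192/343035.
At 3 + (1/2)*sqrt(37): a pole of order 2; residue 4096/343035 - (20224/13417569)*sqrt(37).


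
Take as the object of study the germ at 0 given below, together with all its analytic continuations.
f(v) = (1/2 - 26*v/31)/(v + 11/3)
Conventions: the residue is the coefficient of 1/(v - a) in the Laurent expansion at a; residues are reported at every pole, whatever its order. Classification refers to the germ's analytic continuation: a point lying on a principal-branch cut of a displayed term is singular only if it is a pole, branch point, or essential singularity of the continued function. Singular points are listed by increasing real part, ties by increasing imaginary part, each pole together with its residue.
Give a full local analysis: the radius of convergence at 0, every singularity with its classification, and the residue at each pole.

Denominator factor (v + 11/3): pole of order 1 at -11/3, modulus 11/3.
The radius of convergence is the smallest modulus among the singular points: 11/3.
At the order-1 pole -11/3 set g(v) = (v - (-11/3))*f(v) = 1/2 - 26*v/31.
Simple pole: residue = g(a) at a = -11/3, which is 665/186.

Radius of convergence at 0: 11/3.
At -11/3: a pole of order 1; residue 665/186.


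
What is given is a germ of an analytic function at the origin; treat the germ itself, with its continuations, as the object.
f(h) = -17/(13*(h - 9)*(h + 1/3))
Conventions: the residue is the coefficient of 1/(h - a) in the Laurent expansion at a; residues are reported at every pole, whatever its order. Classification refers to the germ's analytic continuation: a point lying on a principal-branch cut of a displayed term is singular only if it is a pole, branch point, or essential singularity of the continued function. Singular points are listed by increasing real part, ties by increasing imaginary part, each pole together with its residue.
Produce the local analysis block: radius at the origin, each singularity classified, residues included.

Radius of convergence at 0: 1/3.
At -1/3: a pole of order 1; residue 51/364.
At 9: a pole of order 1; residue -51/364.

Denominator factor (h - 9): pole of order 1 at 9, modulus 9.
Denominator factor (h + 1/3): pole of order 1 at -1/3, modulus 1/3.
The radius of convergence is the smallest modulus among the singular points: 1/3.
At the order-1 pole -1/3 set g(h) = (h - (-1/3))*f(h) = -17/(13*(h - 9)).
Simple pole: residue = g(a) at a = -1/3, which is 51/364.
At the order-1 pole 9 set g(h) = (h - (9))*f(h) = -17/(13*(h + 1/3)).
Simple pole: residue = g(a) at a = 9, which is -51/364.
List the singular points by increasing real part (a conjugate pair: the negative imaginary part first).


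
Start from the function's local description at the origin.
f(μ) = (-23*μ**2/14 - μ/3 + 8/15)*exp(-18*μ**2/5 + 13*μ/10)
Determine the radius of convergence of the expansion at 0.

The factor exp(-18*μ**2/5 + 13*μ/10) is entire and contributes no finite singular point.
The polynomial part has no poles.
No finite singular points: the Taylor series at 0 converges everywhere.

The radius of convergence is infinite.


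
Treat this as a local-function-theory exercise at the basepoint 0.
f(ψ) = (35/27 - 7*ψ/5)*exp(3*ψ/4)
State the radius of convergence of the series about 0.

The radius of convergence is infinite.

The factor exp(3*ψ/4) is entire and contributes no finite singular point.
The polynomial part has no poles.
No finite singular points: the Taylor series at 0 converges everywhere.


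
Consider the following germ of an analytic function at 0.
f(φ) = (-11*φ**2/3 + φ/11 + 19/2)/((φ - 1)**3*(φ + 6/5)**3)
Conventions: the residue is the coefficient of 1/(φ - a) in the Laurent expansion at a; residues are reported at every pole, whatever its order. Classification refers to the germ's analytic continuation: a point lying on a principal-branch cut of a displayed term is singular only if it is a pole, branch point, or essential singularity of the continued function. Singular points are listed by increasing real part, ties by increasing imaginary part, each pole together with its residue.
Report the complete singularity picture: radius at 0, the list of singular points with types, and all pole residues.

Denominator factor (φ - 1)^3: pole of order 3 at 1, modulus 1.
Denominator factor (φ + 6/5)^3: pole of order 3 at -6/5, modulus 6/5.
The radius of convergence is the smallest modulus among the singular points: 1.
At the order-3 pole -6/5 set g(φ) = (φ - (-6/5))^3*f(φ) = (-11*φ**2/3 + φ/11 + 19/2)/(φ - 1)**3.
Order-3 pole: residue = g''(a)/2; g''(-6/5) = -13529750/5314683, so the residue is -6764875/5314683.
At the order-3 pole 1 set g(φ) = (φ - (1))^3*f(φ) = (-11*φ**2/3 + φ/11 + 19/2)/(φ + 6/5)**3.
Order-3 pole: residue = g''(a)/2; g''(1) = 13529750/5314683, so the residue is 6764875/5314683.
List the singular points by increasing real part (a conjugate pair: the negative imaginary part first).

Radius of convergence at 0: 1.
At -6/5: a pole of order 3; residue -6764875/5314683.
At 1: a pole of order 3; residue 6764875/5314683.


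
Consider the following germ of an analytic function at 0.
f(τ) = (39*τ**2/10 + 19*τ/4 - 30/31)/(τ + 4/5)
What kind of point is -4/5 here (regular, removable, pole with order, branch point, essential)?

The point is a pole of order 1.

The denominator factor τ + 4/5 vanishes at -4/5 and appears to the power 1; the numerator there equals -8803/3875, nonzero, and no other factor vanishes.
Hence a pole whose order is the multiplicity, 1.


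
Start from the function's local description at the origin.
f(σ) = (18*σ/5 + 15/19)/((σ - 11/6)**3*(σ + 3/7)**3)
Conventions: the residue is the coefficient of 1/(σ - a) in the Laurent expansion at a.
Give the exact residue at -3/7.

At the order-3 pole -3/7 set g(σ) = (σ - (-3/7))^3*f(σ) = (18*σ/5 + 15/19)/(σ - 11/6)**3.
Order-3 pole: residue = g''(a)/2; g''(-3/7) = -494348920128/735091890625, so the residue is -247174460064/735091890625.

The residue is -247174460064/735091890625.


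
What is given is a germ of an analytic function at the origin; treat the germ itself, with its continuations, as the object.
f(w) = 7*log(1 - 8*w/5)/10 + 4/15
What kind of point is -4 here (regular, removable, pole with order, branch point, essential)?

There is no denominator, hence no pole anywhere.
Branch term log(1 - w/(5/8)): argument at -4 is 37/5, nonzero, so -4 is not its branch point (a point on a principal cut is still regular for the continued germ).
So the germ continues analytically to -4.

The point is a regular point.


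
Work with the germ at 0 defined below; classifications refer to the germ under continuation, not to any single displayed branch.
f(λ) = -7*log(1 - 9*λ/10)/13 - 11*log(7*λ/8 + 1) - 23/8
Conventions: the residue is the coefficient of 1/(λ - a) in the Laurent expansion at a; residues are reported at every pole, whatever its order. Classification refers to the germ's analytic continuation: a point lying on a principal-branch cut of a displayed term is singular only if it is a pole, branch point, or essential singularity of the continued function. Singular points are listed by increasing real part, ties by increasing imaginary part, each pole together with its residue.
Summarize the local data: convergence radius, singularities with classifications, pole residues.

Radius of convergence at 0: 10/9.
At -8/7: a logarithmic branch point.
At 10/9: a logarithmic branch point.

Branch term (-7/13)*log(1 - λ/(10/9)): its argument vanishes at λ = 10/9, a logarithmic branch point, modulus 10/9.
Branch term (-11)*log(1 - λ/(-8/7)): its argument vanishes at λ = -8/7, a logarithmic branch point, modulus 8/7.
The radius of convergence is the smallest modulus among the singular points: 10/9.
List the singular points by increasing real part (a conjugate pair: the negative imaginary part first).


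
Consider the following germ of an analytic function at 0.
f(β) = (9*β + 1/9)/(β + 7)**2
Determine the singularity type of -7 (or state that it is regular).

The denominator factor β + 7 vanishes at -7 and appears to the power 2; the numerator there equals -566/9, nonzero, and no other factor vanishes.
Hence a pole whose order is the multiplicity, 2.

The point is a pole of order 2.


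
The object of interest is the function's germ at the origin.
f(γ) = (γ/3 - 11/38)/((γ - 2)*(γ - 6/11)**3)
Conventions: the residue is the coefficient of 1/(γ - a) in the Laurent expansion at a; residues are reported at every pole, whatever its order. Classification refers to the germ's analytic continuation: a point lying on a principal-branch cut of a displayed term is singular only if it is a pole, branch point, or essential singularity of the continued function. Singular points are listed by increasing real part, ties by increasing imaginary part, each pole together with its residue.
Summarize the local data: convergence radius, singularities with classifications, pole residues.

Denominator factor (γ - 2): pole of order 1 at 2, modulus 2.
Denominator factor (γ - 6/11)^3: pole of order 3 at 6/11, modulus 6/11.
The radius of convergence is the smallest modulus among the singular points: 6/11.
At the order-3 pole 6/11 set g(γ) = (γ - (6/11))^3*f(γ) = (γ/3 - 11/38)/(γ - 2).
Order-3 pole: residue = g''(a)/2; g''(6/11) = -57233/233472, so the residue is -57233/466944.
At the order-1 pole 2 set g(γ) = (γ - (2))*f(γ) = (γ/3 - 11/38)/(γ - 6/11)**3.
Simple pole: residue = g(a) at a = 2, which is 57233/466944.
List the singular points by increasing real part (a conjugate pair: the negative imaginary part first).

Radius of convergence at 0: 6/11.
At 6/11: a pole of order 3; residue -57233/466944.
At 2: a pole of order 1; residue 57233/466944.


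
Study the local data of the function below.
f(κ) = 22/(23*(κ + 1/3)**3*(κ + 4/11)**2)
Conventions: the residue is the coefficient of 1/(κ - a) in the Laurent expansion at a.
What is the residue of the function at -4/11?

At the order-2 pole -4/11 set g(κ) = (κ - (-4/11))^2*f(κ) = 22/(23*(κ + 1/3)**3).
Order-2 pole: residue = g'(a); g'(-4/11) = -78270786/23, so the residue is -78270786/23.

The residue is -78270786/23.


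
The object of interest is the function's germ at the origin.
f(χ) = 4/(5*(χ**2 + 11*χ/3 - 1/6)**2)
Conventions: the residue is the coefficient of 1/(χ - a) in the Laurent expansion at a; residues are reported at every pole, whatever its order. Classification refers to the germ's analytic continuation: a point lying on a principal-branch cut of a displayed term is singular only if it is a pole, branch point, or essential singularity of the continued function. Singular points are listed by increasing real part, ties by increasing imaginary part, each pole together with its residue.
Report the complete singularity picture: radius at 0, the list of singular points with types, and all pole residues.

Radius of convergence at 0: -11/6 + (1/6)*sqrt(127).
At -11/6 - (1/6)*sqrt(127): a pole of order 2; residue (216/80645)*sqrt(127).
At -11/6 + (1/6)*sqrt(127): a pole of order 2; residue -(216/80645)*sqrt(127).

Denominator factor (χ**2 + 11*χ/3 - 1/6)^2: discriminant 127/9, real irrational roots -11/6 + (1/6)*sqrt(127) and -11/6 - (1/6)*sqrt(127); poles of order 2, moduli -11/6 + (1/6)*sqrt(127) and 11/6 + (1/6)*sqrt(127).
The radius of convergence is the smallest modulus among the singular points: -11/6 + (1/6)*sqrt(127).
The factor χ**2 + 11*χ/3 - 1/6 splits as (χ - a)(χ - a') with a = -11/6 - (1/6)*sqrt(127), a' = -11/6 + (1/6)*sqrt(127). At the order-2 pole a set g(χ) = (χ - a)^2*f(χ) = [4/5] / (χ - a')^2.
Order-2 pole: residue = g'(a); g'(-11/6 - (1/6)*sqrt(127)) = (216/80645)*sqrt(127), so the residue is (216/80645)*sqrt(127).
The factor χ**2 + 11*χ/3 - 1/6 splits as (χ - a)(χ - a') with a = -11/6 + (1/6)*sqrt(127), a' = -11/6 - (1/6)*sqrt(127). At the order-2 pole a set g(χ) = (χ - a)^2*f(χ) = [4/5] / (χ - a')^2.
Order-2 pole: residue = g'(a); g'(-11/6 + (1/6)*sqrt(127)) = -(216/80645)*sqrt(127), so the residue is -(216/80645)*sqrt(127).
List the singular points by increasing real part (a conjugate pair: the negative imaginary part first).


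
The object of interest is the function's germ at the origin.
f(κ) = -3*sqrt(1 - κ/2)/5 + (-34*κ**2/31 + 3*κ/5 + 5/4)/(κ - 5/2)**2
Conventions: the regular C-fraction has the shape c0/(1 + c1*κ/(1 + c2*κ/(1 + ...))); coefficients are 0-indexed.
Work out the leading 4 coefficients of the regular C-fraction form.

The regular C-fraction coefficients are [-2/5, 203/200, -47403/44950, 870747097/9545826528].

Taylor coefficients (expand at 0): a_0 = -2/5, a_1 = 203/500, a_2 = 9961/620000, a_3 = -476403/12400000.
c0 = a_0 = -2/5. Peel one level at a time: if S = 1 + c*κ/S' with S'(0) = 1, then c is the κ-coefficient of S and S' = c*κ/(S - 1).
S_1 = c0/f = 1 + (203/200)*κ + (331821/310000)*κ^2 + ...; c1 = 203/200.
S_2 = c1*κ/(S_1 - 1) = 1 + (-47403/44950)*κ + (870747097/9051851200)*κ^2 + ...; c2 = -47403/44950.
S_3 = c2*κ/(S_2 - 1) = 1 + (870747097/9545826528)*κ + ...; c3 = 870747097/9545826528.


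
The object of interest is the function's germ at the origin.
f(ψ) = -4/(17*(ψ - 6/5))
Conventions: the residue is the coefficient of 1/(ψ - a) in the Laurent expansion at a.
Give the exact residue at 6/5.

The residue is -4/17.

At the order-1 pole 6/5 set g(ψ) = (ψ - (6/5))*f(ψ) = -4/17.
Simple pole: residue = g(a) at a = 6/5, which is -4/17.


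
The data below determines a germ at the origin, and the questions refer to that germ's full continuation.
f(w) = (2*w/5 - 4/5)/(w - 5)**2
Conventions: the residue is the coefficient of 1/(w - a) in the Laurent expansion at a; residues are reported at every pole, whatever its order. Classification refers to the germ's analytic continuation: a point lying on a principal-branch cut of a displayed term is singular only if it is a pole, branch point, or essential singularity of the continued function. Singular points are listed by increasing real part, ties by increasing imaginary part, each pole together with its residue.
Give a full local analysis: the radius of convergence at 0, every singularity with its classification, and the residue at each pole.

Radius of convergence at 0: 5.
At 5: a pole of order 2; residue 2/5.

Denominator factor (w - 5)^2: pole of order 2 at 5, modulus 5.
The radius of convergence is the smallest modulus among the singular points: 5.
At the order-2 pole 5 set g(w) = (w - (5))^2*f(w) = 2*w/5 - 4/5.
Order-2 pole: residue = g'(a); g'(5) = 2/5, so the residue is 2/5.


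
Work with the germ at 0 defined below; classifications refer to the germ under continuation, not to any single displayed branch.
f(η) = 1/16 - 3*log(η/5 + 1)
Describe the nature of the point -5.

The point is a logarithmic branch point.

The term (-3)*log(1 - η/(-5)) has argument 1 - -5/(-5) = 0 at -5: a logarithmic (infinitely-sheeted) branch point; the remaining terms are analytic or single-valued there.


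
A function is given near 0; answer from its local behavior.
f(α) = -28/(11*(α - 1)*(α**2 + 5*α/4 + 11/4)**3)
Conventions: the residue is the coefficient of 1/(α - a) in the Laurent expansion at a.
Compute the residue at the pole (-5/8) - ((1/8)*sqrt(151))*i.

The residue is (14/1375) + ((15535702/4734057625)*sqrt(151))*i.


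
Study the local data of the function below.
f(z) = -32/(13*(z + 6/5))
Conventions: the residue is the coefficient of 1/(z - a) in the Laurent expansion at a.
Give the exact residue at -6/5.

At the order-1 pole -6/5 set g(z) = (z - (-6/5))*f(z) = -32/13.
Simple pole: residue = g(a) at a = -6/5, which is -32/13.

The residue is -32/13.


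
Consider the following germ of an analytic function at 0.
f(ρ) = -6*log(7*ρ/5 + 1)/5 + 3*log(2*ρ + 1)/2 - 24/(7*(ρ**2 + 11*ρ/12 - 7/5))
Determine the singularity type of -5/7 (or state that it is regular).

The point is a logarithmic branch point.

The term (-6/5)*log(1 - ρ/(-5/7)) has argument 1 - -5/7/(-5/7) = 0 at -5/7: a logarithmic (infinitely-sheeted) branch point; the remaining terms are analytic or single-valued there.


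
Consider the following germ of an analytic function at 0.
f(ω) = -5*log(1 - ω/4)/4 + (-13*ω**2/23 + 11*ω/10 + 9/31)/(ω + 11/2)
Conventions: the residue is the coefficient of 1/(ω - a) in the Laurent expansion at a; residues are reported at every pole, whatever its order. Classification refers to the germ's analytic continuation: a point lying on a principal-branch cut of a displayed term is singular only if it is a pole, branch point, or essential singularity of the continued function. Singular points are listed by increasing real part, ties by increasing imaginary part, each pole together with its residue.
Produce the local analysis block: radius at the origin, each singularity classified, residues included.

Radius of convergence at 0: 4.
At -11/2: a pole of order 1; residue -81487/3565.
At 4: a logarithmic branch point.

Denominator factor (ω + 11/2): pole of order 1 at -11/2, modulus 11/2.
Branch term (-5/4)*log(1 - ω/(4)): its argument vanishes at ω = 4, a logarithmic branch point, modulus 4.
The radius of convergence is the smallest modulus among the singular points: 4.
The branch term is analytic at -11/2 and contributes nothing to the residue; only the rational part matters.
At the order-1 pole -11/2 set g(ω) = (ω - (-11/2))*(rational part) = -13*ω**2/23 + 11*ω/10 + 9/31.
Simple pole: residue = g(a) at a = -11/2, which is -81487/3565.
List the singular points by increasing real part (a conjugate pair: the negative imaginary part first).


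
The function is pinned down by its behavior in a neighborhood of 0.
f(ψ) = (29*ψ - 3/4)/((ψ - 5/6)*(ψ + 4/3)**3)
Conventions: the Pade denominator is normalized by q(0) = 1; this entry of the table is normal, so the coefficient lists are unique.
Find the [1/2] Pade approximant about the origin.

The Pade approximant has numerator coefficients [243/640, -2185713639/148881920]; denominator coefficients [1, 305628/290785, -2258847/2326280].

Taylor coefficients needed (expand at 0): a_0 = 243/640, a_1 = -193023/12800, a_2 = 2075949/128000, a_3 = -81123849/2560000.
Write the denominator as Q(ψ) = 1 + q1*ψ + q2*ψ^2. Requiring Q*f - P = O(ψ^4) with deg P <= 1 kills the coefficients of ψ^2..ψ^3 in Q*f:
  ψ^2: a_2 + q1*a_1 + q2*a_0 = 0, i.e. 2075949/128000 + (-193023/12800)*q1 + (243/640)*q2 = 0.
  ψ^3: a_3 + q1*a_2 + q2*a_1 = 0, i.e. -81123849/2560000 + (2075949/128000)*q1 + (-193023/12800)*q2 = 0.
Solving this linear system: q1 = 305628/290785, q2 = -2258847/2326280.
The numerator is Q*f truncated at degree 1: P0 = a_0 = 243/640; P1 = a_1 + q1*a_0 = -2185713639/148881920.


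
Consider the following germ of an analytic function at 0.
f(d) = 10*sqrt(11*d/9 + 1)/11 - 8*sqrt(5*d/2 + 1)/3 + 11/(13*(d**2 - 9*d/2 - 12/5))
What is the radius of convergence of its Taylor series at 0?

The radius of convergence is 2/5.

Denominator factor (d**2 - 9*d/2 - 12/5): discriminant 597/20, real irrational roots 9/4 + (1/20)*sqrt(2985) and 9/4 - (1/20)*sqrt(2985); poles of order 1, moduli 9/4 + (1/20)*sqrt(2985) and -9/4 + (1/20)*sqrt(2985).
Branch term (-8/3)*sqrt(1 - d/(-2/5)): its argument vanishes at d = -2/5, a square-root branch point, modulus 2/5.
Branch term (10/11)*sqrt(1 - d/(-9/11)): its argument vanishes at d = -9/11, a square-root branch point, modulus 9/11.
The radius of convergence is the smallest modulus among the singular points: 2/5.


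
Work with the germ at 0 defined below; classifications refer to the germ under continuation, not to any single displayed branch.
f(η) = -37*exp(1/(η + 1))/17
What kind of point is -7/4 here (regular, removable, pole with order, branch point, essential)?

There is no denominator, hence no pole anywhere.
The essential point of exp(1/(η - (-1))) is -1, not -7/4.
So the germ continues analytically to -7/4.

The point is a regular point.


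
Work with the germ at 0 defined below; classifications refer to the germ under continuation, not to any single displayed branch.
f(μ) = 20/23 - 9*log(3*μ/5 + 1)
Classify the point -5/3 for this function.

The term (-9)*log(1 - μ/(-5/3)) has argument 1 - -5/3/(-5/3) = 0 at -5/3: a logarithmic (infinitely-sheeted) branch point; the remaining terms are analytic or single-valued there.

The point is a logarithmic branch point.


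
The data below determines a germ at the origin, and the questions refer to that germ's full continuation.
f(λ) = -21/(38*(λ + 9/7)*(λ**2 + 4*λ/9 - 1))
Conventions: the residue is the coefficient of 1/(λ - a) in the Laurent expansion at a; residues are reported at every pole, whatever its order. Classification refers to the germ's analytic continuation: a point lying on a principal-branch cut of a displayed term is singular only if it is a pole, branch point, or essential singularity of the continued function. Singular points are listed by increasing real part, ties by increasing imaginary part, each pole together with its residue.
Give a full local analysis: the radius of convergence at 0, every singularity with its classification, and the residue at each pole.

Denominator factor (λ**2 + 4*λ/9 - 1): discriminant 340/81, real irrational roots -2/9 + (1/9)*sqrt(85) and -2/9 - (1/9)*sqrt(85); poles of order 1, moduli -2/9 + (1/9)*sqrt(85) and 2/9 + (1/9)*sqrt(85).
Denominator factor (λ + 9/7): pole of order 1 at -9/7, modulus 9/7.
The radius of convergence is the smallest modulus among the singular points: -2/9 + (1/9)*sqrt(85).
At the order-1 pole -9/7 set g(λ) = (λ - (-9/7))*f(λ) = -21/(38*(λ**2 + 4*λ/9 - 1)).
Simple pole: residue = g(a) at a = -9/7, which is -1029/152.
The factor λ**2 + 4*λ/9 - 1 splits as (λ - a)(λ - a') with a = -2/9 - (1/9)*sqrt(85), a' = -2/9 + (1/9)*sqrt(85). At the order-1 pole a set g(λ) = (λ - a)*f(λ) = [-21/(38*(λ + 9/7))] / (λ - a').
Simple pole: residue = g(a) at a = -2/9 - (1/9)*sqrt(85), which is 1029/304 + (9849/25840)*sqrt(85).
The factor λ**2 + 4*λ/9 - 1 splits as (λ - a)(λ - a') with a = -2/9 + (1/9)*sqrt(85), a' = -2/9 - (1/9)*sqrt(85). At the order-1 pole a set g(λ) = (λ - a)*f(λ) = [-21/(38*(λ + 9/7))] / (λ - a').
Simple pole: residue = g(a) at a = -2/9 + (1/9)*sqrt(85), which is 1029/304 - (9849/25840)*sqrt(85).
List the singular points by increasing real part (a conjugate pair: the negative imaginary part first).

Radius of convergence at 0: -2/9 + (1/9)*sqrt(85).
At -9/7: a pole of order 1; residue -1029/152.
At -2/9 - (1/9)*sqrt(85): a pole of order 1; residue 1029/304 + (9849/25840)*sqrt(85).
At -2/9 + (1/9)*sqrt(85): a pole of order 1; residue 1029/304 - (9849/25840)*sqrt(85).


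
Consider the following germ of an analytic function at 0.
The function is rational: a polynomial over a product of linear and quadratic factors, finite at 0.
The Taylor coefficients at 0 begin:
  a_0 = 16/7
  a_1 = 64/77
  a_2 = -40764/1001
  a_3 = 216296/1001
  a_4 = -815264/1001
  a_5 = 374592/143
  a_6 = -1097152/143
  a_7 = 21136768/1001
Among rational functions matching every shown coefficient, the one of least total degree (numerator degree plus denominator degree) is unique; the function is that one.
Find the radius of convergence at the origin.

No rational of total degree below 5 reproduces all 8 coefficients; solving the [2/3] Pade equations on them gives f(d) = (-27*d**2/26 + 20*d/11 + 2/7)/(d + 1/2)**3, whose expansion matches every shown term.
Denominator factor (d + 1/2)^3: pole of order 3 at -1/2, modulus 1/2.
The radius of convergence is the smallest modulus among the singular points: 1/2.

The radius of convergence is 1/2.


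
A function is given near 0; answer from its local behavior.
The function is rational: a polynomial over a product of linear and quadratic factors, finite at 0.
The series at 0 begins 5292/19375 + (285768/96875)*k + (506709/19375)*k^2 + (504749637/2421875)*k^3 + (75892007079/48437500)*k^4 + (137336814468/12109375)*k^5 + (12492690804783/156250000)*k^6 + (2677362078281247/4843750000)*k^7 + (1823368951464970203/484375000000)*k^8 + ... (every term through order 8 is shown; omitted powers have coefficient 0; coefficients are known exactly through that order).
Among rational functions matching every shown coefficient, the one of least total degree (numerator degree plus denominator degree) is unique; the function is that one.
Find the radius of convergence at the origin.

No rational of total degree below 7 reproduces all 9 coefficients; solving the [0/7] Pade equations on them gives f(k) = 20/(31*(k + 5/3)**3*(k**2 - 9*k/2 + 5/7)**2), whose expansion matches every shown term.
Denominator factor (k**2 - 9*k/2 + 5/7)^2: discriminant 487/28, real irrational roots 9/4 + (1/28)*sqrt(3409) and 9/4 - (1/28)*sqrt(3409); poles of order 2, moduli 9/4 + (1/28)*sqrt(3409) and 9/4 - (1/28)*sqrt(3409).
Denominator factor (k + 5/3)^3: pole of order 3 at -5/3, modulus 5/3.
The radius of convergence is the smallest modulus among the singular points: 9/4 - (1/28)*sqrt(3409).

The radius of convergence is 9/4 - (1/28)*sqrt(3409).


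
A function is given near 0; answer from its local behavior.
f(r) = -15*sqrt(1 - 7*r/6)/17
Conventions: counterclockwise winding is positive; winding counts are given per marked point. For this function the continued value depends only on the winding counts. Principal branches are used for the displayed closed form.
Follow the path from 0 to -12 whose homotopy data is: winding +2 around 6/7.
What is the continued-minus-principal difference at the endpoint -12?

Continued minus principal equals 0.

The rational part is single-valued and drops out of the difference; each branch term changes only by its own monodromy.
(-15/17)*sqrt(1 - r/(6/7)): winding +2 is even, the square root returns to the same sheet, contribution 0.
Summing the contributions at r = -12 gives 0.


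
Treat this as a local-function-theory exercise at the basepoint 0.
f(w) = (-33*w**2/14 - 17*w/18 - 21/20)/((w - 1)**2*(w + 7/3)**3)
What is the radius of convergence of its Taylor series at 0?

The radius of convergence is 1.

Denominator factor (w - 1)^2: pole of order 2 at 1, modulus 1.
Denominator factor (w + 7/3)^3: pole of order 3 at -7/3, modulus 7/3.
The radius of convergence is the smallest modulus among the singular points: 1.


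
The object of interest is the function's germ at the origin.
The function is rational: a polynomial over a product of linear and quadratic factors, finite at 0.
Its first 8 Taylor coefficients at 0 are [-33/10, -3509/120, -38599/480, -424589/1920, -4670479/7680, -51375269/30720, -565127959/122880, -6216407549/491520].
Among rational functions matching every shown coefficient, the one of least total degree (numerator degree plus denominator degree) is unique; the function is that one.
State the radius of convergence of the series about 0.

The radius of convergence is 4/11.

No rational of total degree below 2 reproduces all 8 coefficients; solving the [1/1] Pade equations on them gives f(d) = (22*d/3 + 6/5)/(d - 4/11), whose expansion matches every shown term.
Denominator factor (d - 4/11): pole of order 1 at 4/11, modulus 4/11.
The radius of convergence is the smallest modulus among the singular points: 4/11.


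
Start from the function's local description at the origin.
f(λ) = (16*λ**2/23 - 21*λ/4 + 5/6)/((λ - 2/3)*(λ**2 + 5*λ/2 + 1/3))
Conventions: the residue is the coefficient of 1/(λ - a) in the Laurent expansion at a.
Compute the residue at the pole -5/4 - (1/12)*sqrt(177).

The residue is 210/253 + (3853/29854)*sqrt(177).


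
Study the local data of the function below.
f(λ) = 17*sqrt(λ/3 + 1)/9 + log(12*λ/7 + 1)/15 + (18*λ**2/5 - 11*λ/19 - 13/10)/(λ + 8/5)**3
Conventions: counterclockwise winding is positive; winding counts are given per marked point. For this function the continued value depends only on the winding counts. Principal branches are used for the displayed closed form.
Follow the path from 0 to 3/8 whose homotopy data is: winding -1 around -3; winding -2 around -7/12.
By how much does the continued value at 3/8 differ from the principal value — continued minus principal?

The rational part is single-valued and drops out of the difference; each branch term changes only by its own monodromy.
(17/9)*sqrt(1 - λ/(-3)): winding -1 is odd, the square root flips sign, contributing -2*(17/9)*sqrt(1 - (3/8)/(-3)) = -2*(17/9)*sqrt(9/8) = -(17/6)*sqrt(2).
(1/15)*log(1 - λ/(-7/12)): each positive loop around -7/12 adds 2*pi*i to the log, so winding -2 contributes (1/15)*(-2)*2*pi*i = -(4/15)*pi*i.
Summing the contributions at λ = 3/8 gives (-(17/6)*sqrt(2)) - ((4/15)*pi)*i.

Continued minus principal equals (-(17/6)*sqrt(2)) - ((4/15)*pi)*i.


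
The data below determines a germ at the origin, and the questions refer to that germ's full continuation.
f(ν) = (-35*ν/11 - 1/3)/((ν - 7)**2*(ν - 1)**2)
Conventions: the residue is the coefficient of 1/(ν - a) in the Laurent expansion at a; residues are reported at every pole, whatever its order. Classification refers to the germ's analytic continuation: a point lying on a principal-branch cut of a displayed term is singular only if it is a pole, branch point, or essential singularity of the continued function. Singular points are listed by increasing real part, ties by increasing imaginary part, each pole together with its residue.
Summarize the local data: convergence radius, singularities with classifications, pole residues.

Radius of convergence at 0: 1.
At 1: a pole of order 2; residue -431/3564.
At 7: a pole of order 2; residue 431/3564.

Denominator factor (ν - 1)^2: pole of order 2 at 1, modulus 1.
Denominator factor (ν - 7)^2: pole of order 2 at 7, modulus 7.
The radius of convergence is the smallest modulus among the singular points: 1.
At the order-2 pole 1 set g(ν) = (ν - (1))^2*f(ν) = (-35*ν/11 - 1/3)/(ν - 7)**2.
Order-2 pole: residue = g'(a); g'(1) = -431/3564, so the residue is -431/3564.
At the order-2 pole 7 set g(ν) = (ν - (7))^2*f(ν) = (-35*ν/11 - 1/3)/(ν - 1)**2.
Order-2 pole: residue = g'(a); g'(7) = 431/3564, so the residue is 431/3564.
List the singular points by increasing real part (a conjugate pair: the negative imaginary part first).


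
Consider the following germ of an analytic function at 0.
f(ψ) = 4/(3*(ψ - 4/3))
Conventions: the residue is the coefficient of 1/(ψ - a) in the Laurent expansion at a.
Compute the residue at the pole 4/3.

At the order-1 pole 4/3 set g(ψ) = (ψ - (4/3))*f(ψ) = 4/3.
Simple pole: residue = g(a) at a = 4/3, which is 4/3.

The residue is 4/3.


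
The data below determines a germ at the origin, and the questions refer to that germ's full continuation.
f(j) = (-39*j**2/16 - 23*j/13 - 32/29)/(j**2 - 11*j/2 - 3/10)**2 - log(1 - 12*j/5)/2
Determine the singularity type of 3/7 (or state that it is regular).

Denominator factors: j**2 - 11*j/2 - 3/10 = -606/245 at j = 3/7 — none vanishes.
Branch term log(1 - j/(5/12)): argument at 3/7 is -1/35, nonzero, so 3/7 is not its branch point (a point on a principal cut is still regular for the continued germ).
So the germ continues analytically to 3/7.

The point is a regular point.


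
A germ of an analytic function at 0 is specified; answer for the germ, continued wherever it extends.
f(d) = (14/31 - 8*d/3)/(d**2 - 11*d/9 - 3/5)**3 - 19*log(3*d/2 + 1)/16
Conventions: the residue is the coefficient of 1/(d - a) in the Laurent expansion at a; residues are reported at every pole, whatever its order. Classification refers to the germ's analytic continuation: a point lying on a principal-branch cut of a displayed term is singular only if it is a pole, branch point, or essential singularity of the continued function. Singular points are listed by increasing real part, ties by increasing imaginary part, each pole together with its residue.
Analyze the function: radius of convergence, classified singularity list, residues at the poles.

Denominator factor (d**2 - 11*d/9 - 3/5)^3: discriminant 1577/405, real irrational roots 11/18 + (1/90)*sqrt(7885) and 11/18 - (1/90)*sqrt(7885); poles of order 3, moduli 11/18 + (1/90)*sqrt(7885) and -11/18 + (1/90)*sqrt(7885).
Branch term (-19/16)*log(1 - d/(-2/3)): its argument vanishes at d = -2/3, a logarithmic branch point, modulus 2/3.
The radius of convergence is the smallest modulus among the singular points: -11/18 + (1/90)*sqrt(7885).
The branch term is analytic at 11/18 - (1/90)*sqrt(7885) and contributes nothing to the residue; only the rational part matters.
The factor d**2 - 11*d/9 - 3/5 splits as (d - a)(d - a') with a = 11/18 - (1/90)*sqrt(7885), a' = 11/18 + (1/90)*sqrt(7885). At the order-3 pole a set g(d) = (d - a)^3*(rational part) = [14/31 - 8*d/3] / (d - a')^3.
Order-3 pole: residue = g''(a)/2; g''(11/18 - (1/90)*sqrt(7885)) = (646914600/121578498023)*sqrt(7885), so the residue is (323457300/121578498023)*sqrt(7885).
The branch term is analytic at 11/18 + (1/90)*sqrt(7885) and contributes nothing to the residue; only the rational part matters.
The factor d**2 - 11*d/9 - 3/5 splits as (d - a)(d - a') with a = 11/18 + (1/90)*sqrt(7885), a' = 11/18 - (1/90)*sqrt(7885). At the order-3 pole a set g(d) = (d - a)^3*(rational part) = [14/31 - 8*d/3] / (d - a')^3.
Order-3 pole: residue = g''(a)/2; g''(11/18 + (1/90)*sqrt(7885)) = -(646914600/121578498023)*sqrt(7885), so the residue is -(323457300/121578498023)*sqrt(7885).
List the singular points by increasing real part (a conjugate pair: the negative imaginary part first).

Radius of convergence at 0: -11/18 + (1/90)*sqrt(7885).
At -2/3: a logarithmic branch point.
At 11/18 - (1/90)*sqrt(7885): a pole of order 3; residue (323457300/121578498023)*sqrt(7885).
At 11/18 + (1/90)*sqrt(7885): a pole of order 3; residue -(323457300/121578498023)*sqrt(7885).
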